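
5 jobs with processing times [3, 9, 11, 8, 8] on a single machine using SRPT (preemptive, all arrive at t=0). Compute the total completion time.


Since all jobs arrive at t=0, SRPT equals SPT ordering.
SPT order: [3, 8, 8, 9, 11]
Completion times:
  Job 1: p=3, C=3
  Job 2: p=8, C=11
  Job 3: p=8, C=19
  Job 4: p=9, C=28
  Job 5: p=11, C=39
Total completion time = 3 + 11 + 19 + 28 + 39 = 100

100


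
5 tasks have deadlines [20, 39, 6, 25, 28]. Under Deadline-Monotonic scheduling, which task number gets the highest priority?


Sort tasks by relative deadline (ascending):
  Task 3: deadline = 6
  Task 1: deadline = 20
  Task 4: deadline = 25
  Task 5: deadline = 28
  Task 2: deadline = 39
Priority order (highest first): [3, 1, 4, 5, 2]
Highest priority task = 3

3


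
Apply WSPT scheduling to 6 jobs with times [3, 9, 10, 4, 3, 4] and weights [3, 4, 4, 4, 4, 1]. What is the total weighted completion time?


Compute p/w ratios and sort ascending (WSPT): [(3, 4), (3, 3), (4, 4), (9, 4), (10, 4), (4, 1)]
Compute weighted completion times:
  Job (p=3,w=4): C=3, w*C=4*3=12
  Job (p=3,w=3): C=6, w*C=3*6=18
  Job (p=4,w=4): C=10, w*C=4*10=40
  Job (p=9,w=4): C=19, w*C=4*19=76
  Job (p=10,w=4): C=29, w*C=4*29=116
  Job (p=4,w=1): C=33, w*C=1*33=33
Total weighted completion time = 295

295


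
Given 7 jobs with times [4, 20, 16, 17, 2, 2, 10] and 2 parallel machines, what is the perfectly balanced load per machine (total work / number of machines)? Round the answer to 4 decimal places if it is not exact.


Total processing time = 4 + 20 + 16 + 17 + 2 + 2 + 10 = 71
Number of machines = 2
Ideal balanced load = 71 / 2 = 35.5

35.5


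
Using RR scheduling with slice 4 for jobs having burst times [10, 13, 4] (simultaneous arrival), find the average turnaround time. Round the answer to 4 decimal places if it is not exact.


Time quantum = 4
Execution trace:
  J1 runs 4 units, time = 4
  J2 runs 4 units, time = 8
  J3 runs 4 units, time = 12
  J1 runs 4 units, time = 16
  J2 runs 4 units, time = 20
  J1 runs 2 units, time = 22
  J2 runs 4 units, time = 26
  J2 runs 1 units, time = 27
Finish times: [22, 27, 12]
Average turnaround = 61/3 = 20.3333

20.3333


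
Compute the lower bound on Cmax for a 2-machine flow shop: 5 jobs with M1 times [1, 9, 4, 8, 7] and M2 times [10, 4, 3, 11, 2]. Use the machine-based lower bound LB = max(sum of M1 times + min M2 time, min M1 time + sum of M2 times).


LB1 = sum(M1 times) + min(M2 times) = 29 + 2 = 31
LB2 = min(M1 times) + sum(M2 times) = 1 + 30 = 31
Lower bound = max(LB1, LB2) = max(31, 31) = 31

31


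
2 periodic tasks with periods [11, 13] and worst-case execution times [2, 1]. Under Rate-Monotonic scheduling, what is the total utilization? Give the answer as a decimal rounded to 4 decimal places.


Compute individual utilizations (exact fractions):
  Task 1: C/T = 2/11 (approx. 0.1818)
  Task 2: C/T = 1/13 (approx. 0.0769)
Total utilization U = 2/11 + 1/13 = 37/143
Rounded to 4 decimal places: U = 0.2587
RM (Liu & Layland) bound for 2 tasks = 0.828427; compare with U = 37/143 (approx. 0.258741)
U <= bound, so schedulable by RM sufficient condition.

0.2587


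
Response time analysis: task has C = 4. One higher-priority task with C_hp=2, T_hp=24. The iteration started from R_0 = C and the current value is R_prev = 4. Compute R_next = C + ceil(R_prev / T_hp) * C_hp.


R_next = C + ceil(R_prev / T_hp) * C_hp
ceil(4 / 24) = ceil(0.1667) = 1
Interference = 1 * 2 = 2
R_next = 4 + 2 = 6

6


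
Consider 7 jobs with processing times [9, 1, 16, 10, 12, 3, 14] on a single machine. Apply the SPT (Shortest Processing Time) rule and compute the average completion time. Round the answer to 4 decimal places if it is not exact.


Sort jobs by processing time (SPT order): [1, 3, 9, 10, 12, 14, 16]
Compute completion times sequentially:
  Job 1: processing = 1, completes at 1
  Job 2: processing = 3, completes at 4
  Job 3: processing = 9, completes at 13
  Job 4: processing = 10, completes at 23
  Job 5: processing = 12, completes at 35
  Job 6: processing = 14, completes at 49
  Job 7: processing = 16, completes at 65
Sum of completion times = 190
Average completion time = 190/7 = 27.1429

27.1429


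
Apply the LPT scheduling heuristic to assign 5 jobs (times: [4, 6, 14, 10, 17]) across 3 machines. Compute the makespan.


Sort jobs in decreasing order (LPT): [17, 14, 10, 6, 4]
Assign each job to the least loaded machine:
  Machine 1: jobs [17], load = 17
  Machine 2: jobs [14, 4], load = 18
  Machine 3: jobs [10, 6], load = 16
Makespan = max load = 18

18


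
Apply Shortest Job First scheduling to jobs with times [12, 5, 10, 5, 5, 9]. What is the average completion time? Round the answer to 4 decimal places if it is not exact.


SJF order (ascending): [5, 5, 5, 9, 10, 12]
Completion times:
  Job 1: burst=5, C=5
  Job 2: burst=5, C=10
  Job 3: burst=5, C=15
  Job 4: burst=9, C=24
  Job 5: burst=10, C=34
  Job 6: burst=12, C=46
Average completion = 134/6 = 22.3333

22.3333


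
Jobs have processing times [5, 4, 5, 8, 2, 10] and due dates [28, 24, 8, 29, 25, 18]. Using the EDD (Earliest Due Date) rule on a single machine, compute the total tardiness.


Sort by due date (EDD order): [(5, 8), (10, 18), (4, 24), (2, 25), (5, 28), (8, 29)]
Compute completion times and tardiness:
  Job 1: p=5, d=8, C=5, tardiness=max(0,5-8)=0
  Job 2: p=10, d=18, C=15, tardiness=max(0,15-18)=0
  Job 3: p=4, d=24, C=19, tardiness=max(0,19-24)=0
  Job 4: p=2, d=25, C=21, tardiness=max(0,21-25)=0
  Job 5: p=5, d=28, C=26, tardiness=max(0,26-28)=0
  Job 6: p=8, d=29, C=34, tardiness=max(0,34-29)=5
Total tardiness = 5

5


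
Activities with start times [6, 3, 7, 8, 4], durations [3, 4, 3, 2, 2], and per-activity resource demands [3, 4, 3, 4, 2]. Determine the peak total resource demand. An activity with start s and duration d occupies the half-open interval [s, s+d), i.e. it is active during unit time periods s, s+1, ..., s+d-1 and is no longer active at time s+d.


Each activity i is active on [start_i, start_i + duration_i).
Compute total resource usage per time slot:
  t=0: active resources = [], total = 0
  t=1: active resources = [], total = 0
  t=2: active resources = [], total = 0
  t=3: active resources = [4], total = 4
  t=4: active resources = [4, 2], total = 6
  t=5: active resources = [4, 2], total = 6
  t=6: active resources = [3, 4], total = 7
  t=7: active resources = [3, 3], total = 6
  t=8: active resources = [3, 3, 4], total = 10
  t=9: active resources = [3, 4], total = 7
Peak resource demand = 10

10


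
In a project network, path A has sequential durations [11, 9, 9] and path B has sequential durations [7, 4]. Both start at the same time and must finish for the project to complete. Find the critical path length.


Path A total = 11 + 9 + 9 = 29
Path B total = 7 + 4 = 11
Critical path = longest path = max(29, 11) = 29

29


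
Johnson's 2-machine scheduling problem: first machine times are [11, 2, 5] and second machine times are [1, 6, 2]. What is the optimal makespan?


Apply Johnson's rule:
  Group 1 (a <= b): [(2, 2, 6)]
  Group 2 (a > b): [(3, 5, 2), (1, 11, 1)]
Optimal job order: [2, 3, 1]
Schedule:
  Job 2: M1 done at 2, M2 done at 8
  Job 3: M1 done at 7, M2 done at 10
  Job 1: M1 done at 18, M2 done at 19
Makespan = 19

19


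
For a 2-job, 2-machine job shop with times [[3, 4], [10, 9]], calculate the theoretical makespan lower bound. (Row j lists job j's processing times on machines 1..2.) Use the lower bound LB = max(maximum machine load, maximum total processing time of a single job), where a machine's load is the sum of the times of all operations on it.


Machine loads:
  Machine 1: 3 + 10 = 13
  Machine 2: 4 + 9 = 13
Max machine load = 13
Job totals:
  Job 1: 7
  Job 2: 19
Max job total = 19
Lower bound = max(13, 19) = 19

19


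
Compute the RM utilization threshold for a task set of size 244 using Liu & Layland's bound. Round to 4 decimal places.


Compute 2^(1/244) = 1.0028448059
Subtract 1: 1.0028448059 - 1 = 0.0028448059
Multiply by n: 244 * 0.0028448059 = 0.6941326396
Round to 4 dp: 0.6941

0.6941


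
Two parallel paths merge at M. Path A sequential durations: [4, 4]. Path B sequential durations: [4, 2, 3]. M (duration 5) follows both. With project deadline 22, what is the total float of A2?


Forward pass: ES(A2) = sum of predecessors on chain A = 4
EF = ES + duration = 4 + 4 = 8
Backward pass: LF(M) = deadline = 22; LS(M) = 22 - 5 = 17
LF(A2) = LS(M) - sum(successors on chain A) = 17 - 0 = 17
LS = LF - duration = 17 - 4 = 13
Total float = LS - ES = 13 - 4 = 9

9


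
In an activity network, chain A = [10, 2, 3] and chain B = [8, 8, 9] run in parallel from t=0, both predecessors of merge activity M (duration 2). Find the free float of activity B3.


ES(B3) = sum of predecessors on chain B = 16
EF(B3) = ES + duration = 16 + 9 = 25
Successor of B3 is M. ES(M) = max(sum(A), sum(B)) = max(15, 25) = 25
Free float = ES(successor) - EF(current) = 25 - 25 = 0

0


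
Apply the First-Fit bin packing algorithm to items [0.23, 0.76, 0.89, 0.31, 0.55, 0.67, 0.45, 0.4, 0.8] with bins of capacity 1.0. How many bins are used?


Place items sequentially using First-Fit:
  Item 0.23 -> new Bin 1
  Item 0.76 -> Bin 1 (now 0.99)
  Item 0.89 -> new Bin 2
  Item 0.31 -> new Bin 3
  Item 0.55 -> Bin 3 (now 0.86)
  Item 0.67 -> new Bin 4
  Item 0.45 -> new Bin 5
  Item 0.4 -> Bin 5 (now 0.85)
  Item 0.8 -> new Bin 6
Total bins used = 6

6


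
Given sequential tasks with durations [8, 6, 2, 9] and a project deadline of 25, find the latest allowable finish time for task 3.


LF(activity 3) = deadline - sum of successor durations
Successors: activities 4 through 4 with durations [9]
Sum of successor durations = 9
LF = 25 - 9 = 16

16


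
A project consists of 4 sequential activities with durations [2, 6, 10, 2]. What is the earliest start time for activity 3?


Activity 3 starts after activities 1 through 2 complete.
Predecessor durations: [2, 6]
ES = 2 + 6 = 8

8


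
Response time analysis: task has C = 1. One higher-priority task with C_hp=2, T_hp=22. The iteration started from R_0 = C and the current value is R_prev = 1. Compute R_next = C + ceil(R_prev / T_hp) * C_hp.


R_next = C + ceil(R_prev / T_hp) * C_hp
ceil(1 / 22) = ceil(0.0455) = 1
Interference = 1 * 2 = 2
R_next = 1 + 2 = 3

3


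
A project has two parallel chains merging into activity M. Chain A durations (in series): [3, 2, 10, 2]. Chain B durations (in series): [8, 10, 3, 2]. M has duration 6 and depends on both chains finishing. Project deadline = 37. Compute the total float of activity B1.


Forward pass: ES(B1) = sum of predecessors on chain B = 0
EF = ES + duration = 0 + 8 = 8
Backward pass: LF(M) = deadline = 37; LS(M) = 37 - 6 = 31
LF(B1) = LS(M) - sum(successors on chain B) = 31 - 15 = 16
LS = LF - duration = 16 - 8 = 8
Total float = LS - ES = 8 - 0 = 8

8


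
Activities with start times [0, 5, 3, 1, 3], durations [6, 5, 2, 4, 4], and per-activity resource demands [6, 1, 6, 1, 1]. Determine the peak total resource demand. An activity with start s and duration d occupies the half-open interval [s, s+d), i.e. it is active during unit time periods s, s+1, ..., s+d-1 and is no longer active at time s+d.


Each activity i is active on [start_i, start_i + duration_i).
Compute total resource usage per time slot:
  t=0: active resources = [6], total = 6
  t=1: active resources = [6, 1], total = 7
  t=2: active resources = [6, 1], total = 7
  t=3: active resources = [6, 6, 1, 1], total = 14
  t=4: active resources = [6, 6, 1, 1], total = 14
  t=5: active resources = [6, 1, 1], total = 8
  t=6: active resources = [1, 1], total = 2
  t=7: active resources = [1], total = 1
  t=8: active resources = [1], total = 1
  t=9: active resources = [1], total = 1
Peak resource demand = 14

14


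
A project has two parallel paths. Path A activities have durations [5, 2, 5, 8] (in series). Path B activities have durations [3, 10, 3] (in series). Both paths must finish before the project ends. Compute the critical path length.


Path A total = 5 + 2 + 5 + 8 = 20
Path B total = 3 + 10 + 3 = 16
Critical path = longest path = max(20, 16) = 20

20


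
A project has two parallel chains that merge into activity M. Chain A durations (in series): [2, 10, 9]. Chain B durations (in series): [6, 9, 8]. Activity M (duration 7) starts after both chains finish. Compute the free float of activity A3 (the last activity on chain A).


ES(A3) = sum of predecessors on chain A = 12
EF(A3) = ES + duration = 12 + 9 = 21
Successor of A3 is M. ES(M) = max(sum(A), sum(B)) = max(21, 23) = 23
Free float = ES(successor) - EF(current) = 23 - 21 = 2

2


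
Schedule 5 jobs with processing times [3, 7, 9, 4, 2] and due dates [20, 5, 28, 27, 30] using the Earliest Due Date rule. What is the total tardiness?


Sort by due date (EDD order): [(7, 5), (3, 20), (4, 27), (9, 28), (2, 30)]
Compute completion times and tardiness:
  Job 1: p=7, d=5, C=7, tardiness=max(0,7-5)=2
  Job 2: p=3, d=20, C=10, tardiness=max(0,10-20)=0
  Job 3: p=4, d=27, C=14, tardiness=max(0,14-27)=0
  Job 4: p=9, d=28, C=23, tardiness=max(0,23-28)=0
  Job 5: p=2, d=30, C=25, tardiness=max(0,25-30)=0
Total tardiness = 2

2


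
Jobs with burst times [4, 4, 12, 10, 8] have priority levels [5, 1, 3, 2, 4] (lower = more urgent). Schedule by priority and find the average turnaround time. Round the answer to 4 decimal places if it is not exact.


Sort by priority (ascending = highest first):
Order: [(1, 4), (2, 10), (3, 12), (4, 8), (5, 4)]
Completion times:
  Priority 1, burst=4, C=4
  Priority 2, burst=10, C=14
  Priority 3, burst=12, C=26
  Priority 4, burst=8, C=34
  Priority 5, burst=4, C=38
Average turnaround = 116/5 = 23.2

23.2


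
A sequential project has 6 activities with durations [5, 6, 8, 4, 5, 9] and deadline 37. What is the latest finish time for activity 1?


LF(activity 1) = deadline - sum of successor durations
Successors: activities 2 through 6 with durations [6, 8, 4, 5, 9]
Sum of successor durations = 32
LF = 37 - 32 = 5

5


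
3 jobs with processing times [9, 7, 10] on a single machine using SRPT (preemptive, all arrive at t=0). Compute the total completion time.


Since all jobs arrive at t=0, SRPT equals SPT ordering.
SPT order: [7, 9, 10]
Completion times:
  Job 1: p=7, C=7
  Job 2: p=9, C=16
  Job 3: p=10, C=26
Total completion time = 7 + 16 + 26 = 49

49


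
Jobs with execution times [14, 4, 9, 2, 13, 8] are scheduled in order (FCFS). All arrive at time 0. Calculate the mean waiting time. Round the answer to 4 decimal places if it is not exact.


FCFS order (as given): [14, 4, 9, 2, 13, 8]
Waiting times:
  Job 1: wait = 0
  Job 2: wait = 14
  Job 3: wait = 18
  Job 4: wait = 27
  Job 5: wait = 29
  Job 6: wait = 42
Sum of waiting times = 130
Average waiting time = 130/6 = 21.6667

21.6667


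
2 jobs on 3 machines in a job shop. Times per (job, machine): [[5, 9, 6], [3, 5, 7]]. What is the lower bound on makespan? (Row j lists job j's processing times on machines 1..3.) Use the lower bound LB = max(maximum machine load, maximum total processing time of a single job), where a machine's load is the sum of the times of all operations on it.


Machine loads:
  Machine 1: 5 + 3 = 8
  Machine 2: 9 + 5 = 14
  Machine 3: 6 + 7 = 13
Max machine load = 14
Job totals:
  Job 1: 20
  Job 2: 15
Max job total = 20
Lower bound = max(14, 20) = 20

20


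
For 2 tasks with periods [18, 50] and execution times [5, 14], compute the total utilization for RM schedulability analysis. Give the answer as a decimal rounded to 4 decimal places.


Compute individual utilizations (exact fractions):
  Task 1: C/T = 5/18 (approx. 0.2778)
  Task 2: C/T = 14/50 = 7/25 (approx. 0.28)
Total utilization U = 5/18 + 7/25 = 251/450
Rounded to 4 decimal places: U = 0.5578
RM (Liu & Layland) bound for 2 tasks = 0.828427; compare with U = 251/450 (approx. 0.557778)
U <= bound, so schedulable by RM sufficient condition.

0.5578


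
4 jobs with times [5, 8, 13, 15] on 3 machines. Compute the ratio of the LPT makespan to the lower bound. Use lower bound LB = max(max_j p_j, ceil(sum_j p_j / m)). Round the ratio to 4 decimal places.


LPT order: [15, 13, 8, 5]
Machine loads after assignment: [15, 13, 13]
LPT makespan = 15
Lower bound = max(max_job, ceil(total/3)) = max(15, 14) = 15
Ratio = 15 / 15 = 1.0

1.0


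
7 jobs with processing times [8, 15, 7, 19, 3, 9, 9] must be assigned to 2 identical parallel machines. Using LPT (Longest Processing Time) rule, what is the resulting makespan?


Sort jobs in decreasing order (LPT): [19, 15, 9, 9, 8, 7, 3]
Assign each job to the least loaded machine:
  Machine 1: jobs [19, 9, 7], load = 35
  Machine 2: jobs [15, 9, 8, 3], load = 35
Makespan = max load = 35

35


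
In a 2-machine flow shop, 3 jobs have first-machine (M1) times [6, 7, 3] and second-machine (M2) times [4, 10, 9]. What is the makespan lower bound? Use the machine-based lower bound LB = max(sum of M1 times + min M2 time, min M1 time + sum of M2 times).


LB1 = sum(M1 times) + min(M2 times) = 16 + 4 = 20
LB2 = min(M1 times) + sum(M2 times) = 3 + 23 = 26
Lower bound = max(LB1, LB2) = max(20, 26) = 26

26


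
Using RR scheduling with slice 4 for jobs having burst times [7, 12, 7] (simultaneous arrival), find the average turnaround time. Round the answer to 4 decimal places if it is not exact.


Time quantum = 4
Execution trace:
  J1 runs 4 units, time = 4
  J2 runs 4 units, time = 8
  J3 runs 4 units, time = 12
  J1 runs 3 units, time = 15
  J2 runs 4 units, time = 19
  J3 runs 3 units, time = 22
  J2 runs 4 units, time = 26
Finish times: [15, 26, 22]
Average turnaround = 63/3 = 21.0

21.0


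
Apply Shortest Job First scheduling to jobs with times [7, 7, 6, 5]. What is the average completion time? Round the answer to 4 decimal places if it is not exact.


SJF order (ascending): [5, 6, 7, 7]
Completion times:
  Job 1: burst=5, C=5
  Job 2: burst=6, C=11
  Job 3: burst=7, C=18
  Job 4: burst=7, C=25
Average completion = 59/4 = 14.75

14.75


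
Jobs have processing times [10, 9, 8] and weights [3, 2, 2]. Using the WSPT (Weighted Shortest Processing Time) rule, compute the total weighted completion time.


Compute p/w ratios and sort ascending (WSPT): [(10, 3), (8, 2), (9, 2)]
Compute weighted completion times:
  Job (p=10,w=3): C=10, w*C=3*10=30
  Job (p=8,w=2): C=18, w*C=2*18=36
  Job (p=9,w=2): C=27, w*C=2*27=54
Total weighted completion time = 120

120


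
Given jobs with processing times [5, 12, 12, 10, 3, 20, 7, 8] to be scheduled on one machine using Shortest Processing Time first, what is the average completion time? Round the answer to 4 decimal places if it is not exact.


Sort jobs by processing time (SPT order): [3, 5, 7, 8, 10, 12, 12, 20]
Compute completion times sequentially:
  Job 1: processing = 3, completes at 3
  Job 2: processing = 5, completes at 8
  Job 3: processing = 7, completes at 15
  Job 4: processing = 8, completes at 23
  Job 5: processing = 10, completes at 33
  Job 6: processing = 12, completes at 45
  Job 7: processing = 12, completes at 57
  Job 8: processing = 20, completes at 77
Sum of completion times = 261
Average completion time = 261/8 = 32.625

32.625


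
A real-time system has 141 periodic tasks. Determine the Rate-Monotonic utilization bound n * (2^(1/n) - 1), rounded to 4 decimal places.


Compute 2^(1/141) = 1.0049280405
Subtract 1: 1.0049280405 - 1 = 0.0049280405
Multiply by n: 141 * 0.0049280405 = 0.6948537105
Round to 4 dp: 0.6949

0.6949


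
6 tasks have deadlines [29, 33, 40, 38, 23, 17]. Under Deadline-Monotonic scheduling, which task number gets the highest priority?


Sort tasks by relative deadline (ascending):
  Task 6: deadline = 17
  Task 5: deadline = 23
  Task 1: deadline = 29
  Task 2: deadline = 33
  Task 4: deadline = 38
  Task 3: deadline = 40
Priority order (highest first): [6, 5, 1, 2, 4, 3]
Highest priority task = 6

6


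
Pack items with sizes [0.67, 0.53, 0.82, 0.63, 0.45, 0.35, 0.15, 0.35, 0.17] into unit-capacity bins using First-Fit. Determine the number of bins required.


Place items sequentially using First-Fit:
  Item 0.67 -> new Bin 1
  Item 0.53 -> new Bin 2
  Item 0.82 -> new Bin 3
  Item 0.63 -> new Bin 4
  Item 0.45 -> Bin 2 (now 0.98)
  Item 0.35 -> Bin 4 (now 0.98)
  Item 0.15 -> Bin 1 (now 0.82)
  Item 0.35 -> new Bin 5
  Item 0.17 -> Bin 1 (now 0.99)
Total bins used = 5

5


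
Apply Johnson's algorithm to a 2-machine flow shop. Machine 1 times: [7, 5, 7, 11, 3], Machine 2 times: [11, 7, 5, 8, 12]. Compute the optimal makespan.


Apply Johnson's rule:
  Group 1 (a <= b): [(5, 3, 12), (2, 5, 7), (1, 7, 11)]
  Group 2 (a > b): [(4, 11, 8), (3, 7, 5)]
Optimal job order: [5, 2, 1, 4, 3]
Schedule:
  Job 5: M1 done at 3, M2 done at 15
  Job 2: M1 done at 8, M2 done at 22
  Job 1: M1 done at 15, M2 done at 33
  Job 4: M1 done at 26, M2 done at 41
  Job 3: M1 done at 33, M2 done at 46
Makespan = 46

46


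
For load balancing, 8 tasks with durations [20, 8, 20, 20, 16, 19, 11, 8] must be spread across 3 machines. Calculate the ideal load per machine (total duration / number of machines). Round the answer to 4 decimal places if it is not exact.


Total processing time = 20 + 8 + 20 + 20 + 16 + 19 + 11 + 8 = 122
Number of machines = 3
Ideal balanced load = 122 / 3 = 40.6667

40.6667


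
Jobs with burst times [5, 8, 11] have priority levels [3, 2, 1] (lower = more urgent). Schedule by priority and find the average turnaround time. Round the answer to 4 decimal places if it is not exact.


Sort by priority (ascending = highest first):
Order: [(1, 11), (2, 8), (3, 5)]
Completion times:
  Priority 1, burst=11, C=11
  Priority 2, burst=8, C=19
  Priority 3, burst=5, C=24
Average turnaround = 54/3 = 18.0

18.0


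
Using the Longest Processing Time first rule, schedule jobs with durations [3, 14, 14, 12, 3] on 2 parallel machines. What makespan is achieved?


Sort jobs in decreasing order (LPT): [14, 14, 12, 3, 3]
Assign each job to the least loaded machine:
  Machine 1: jobs [14, 12], load = 26
  Machine 2: jobs [14, 3, 3], load = 20
Makespan = max load = 26

26


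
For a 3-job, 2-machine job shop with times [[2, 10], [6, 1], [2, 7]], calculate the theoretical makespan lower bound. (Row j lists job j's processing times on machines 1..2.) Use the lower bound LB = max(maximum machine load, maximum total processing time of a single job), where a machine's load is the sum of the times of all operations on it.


Machine loads:
  Machine 1: 2 + 6 + 2 = 10
  Machine 2: 10 + 1 + 7 = 18
Max machine load = 18
Job totals:
  Job 1: 12
  Job 2: 7
  Job 3: 9
Max job total = 12
Lower bound = max(18, 12) = 18

18


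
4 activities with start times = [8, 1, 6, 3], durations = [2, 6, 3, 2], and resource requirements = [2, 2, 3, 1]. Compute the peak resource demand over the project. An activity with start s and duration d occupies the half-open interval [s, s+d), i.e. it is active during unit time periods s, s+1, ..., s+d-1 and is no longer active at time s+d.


Each activity i is active on [start_i, start_i + duration_i).
Compute total resource usage per time slot:
  t=0: active resources = [], total = 0
  t=1: active resources = [2], total = 2
  t=2: active resources = [2], total = 2
  t=3: active resources = [2, 1], total = 3
  t=4: active resources = [2, 1], total = 3
  t=5: active resources = [2], total = 2
  t=6: active resources = [2, 3], total = 5
  t=7: active resources = [3], total = 3
  t=8: active resources = [2, 3], total = 5
  t=9: active resources = [2], total = 2
Peak resource demand = 5

5


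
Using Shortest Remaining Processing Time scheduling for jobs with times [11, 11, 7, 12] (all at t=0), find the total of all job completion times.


Since all jobs arrive at t=0, SRPT equals SPT ordering.
SPT order: [7, 11, 11, 12]
Completion times:
  Job 1: p=7, C=7
  Job 2: p=11, C=18
  Job 3: p=11, C=29
  Job 4: p=12, C=41
Total completion time = 7 + 18 + 29 + 41 = 95

95


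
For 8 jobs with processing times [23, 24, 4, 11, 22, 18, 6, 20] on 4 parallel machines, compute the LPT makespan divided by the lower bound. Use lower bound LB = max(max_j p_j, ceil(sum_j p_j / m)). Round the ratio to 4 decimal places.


LPT order: [24, 23, 22, 20, 18, 11, 6, 4]
Machine loads after assignment: [28, 29, 33, 38]
LPT makespan = 38
Lower bound = max(max_job, ceil(total/4)) = max(24, 32) = 32
Ratio = 38 / 32 = 1.1875

1.1875


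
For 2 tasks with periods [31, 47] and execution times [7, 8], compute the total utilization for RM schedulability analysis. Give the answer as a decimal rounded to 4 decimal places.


Compute individual utilizations (exact fractions):
  Task 1: C/T = 7/31 (approx. 0.2258)
  Task 2: C/T = 8/47 (approx. 0.1702)
Total utilization U = 7/31 + 8/47 = 577/1457
Rounded to 4 decimal places: U = 0.3960
RM (Liu & Layland) bound for 2 tasks = 0.828427; compare with U = 577/1457 (approx. 0.396019)
U <= bound, so schedulable by RM sufficient condition.

0.3960


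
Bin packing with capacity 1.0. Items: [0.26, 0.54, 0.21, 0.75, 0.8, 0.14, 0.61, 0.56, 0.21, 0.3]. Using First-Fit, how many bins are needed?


Place items sequentially using First-Fit:
  Item 0.26 -> new Bin 1
  Item 0.54 -> Bin 1 (now 0.8)
  Item 0.21 -> new Bin 2
  Item 0.75 -> Bin 2 (now 0.96)
  Item 0.8 -> new Bin 3
  Item 0.14 -> Bin 1 (now 0.94)
  Item 0.61 -> new Bin 4
  Item 0.56 -> new Bin 5
  Item 0.21 -> Bin 4 (now 0.82)
  Item 0.3 -> Bin 5 (now 0.86)
Total bins used = 5

5


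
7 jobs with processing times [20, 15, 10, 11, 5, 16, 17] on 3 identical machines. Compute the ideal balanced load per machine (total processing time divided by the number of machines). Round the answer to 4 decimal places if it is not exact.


Total processing time = 20 + 15 + 10 + 11 + 5 + 16 + 17 = 94
Number of machines = 3
Ideal balanced load = 94 / 3 = 31.3333

31.3333


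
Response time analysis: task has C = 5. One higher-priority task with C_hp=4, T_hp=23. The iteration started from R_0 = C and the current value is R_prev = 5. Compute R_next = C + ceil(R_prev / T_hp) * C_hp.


R_next = C + ceil(R_prev / T_hp) * C_hp
ceil(5 / 23) = ceil(0.2174) = 1
Interference = 1 * 4 = 4
R_next = 5 + 4 = 9

9


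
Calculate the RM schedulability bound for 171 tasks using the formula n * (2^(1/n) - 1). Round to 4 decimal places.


Compute 2^(1/171) = 1.0040617188
Subtract 1: 1.0040617188 - 1 = 0.0040617188
Multiply by n: 171 * 0.0040617188 = 0.6945539148
Round to 4 dp: 0.6946

0.6946


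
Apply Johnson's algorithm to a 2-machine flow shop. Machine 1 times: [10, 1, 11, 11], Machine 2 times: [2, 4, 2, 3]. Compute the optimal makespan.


Apply Johnson's rule:
  Group 1 (a <= b): [(2, 1, 4)]
  Group 2 (a > b): [(4, 11, 3), (1, 10, 2), (3, 11, 2)]
Optimal job order: [2, 4, 1, 3]
Schedule:
  Job 2: M1 done at 1, M2 done at 5
  Job 4: M1 done at 12, M2 done at 15
  Job 1: M1 done at 22, M2 done at 24
  Job 3: M1 done at 33, M2 done at 35
Makespan = 35

35


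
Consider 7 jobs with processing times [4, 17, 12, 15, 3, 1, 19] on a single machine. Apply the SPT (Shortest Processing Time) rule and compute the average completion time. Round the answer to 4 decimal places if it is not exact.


Sort jobs by processing time (SPT order): [1, 3, 4, 12, 15, 17, 19]
Compute completion times sequentially:
  Job 1: processing = 1, completes at 1
  Job 2: processing = 3, completes at 4
  Job 3: processing = 4, completes at 8
  Job 4: processing = 12, completes at 20
  Job 5: processing = 15, completes at 35
  Job 6: processing = 17, completes at 52
  Job 7: processing = 19, completes at 71
Sum of completion times = 191
Average completion time = 191/7 = 27.2857

27.2857


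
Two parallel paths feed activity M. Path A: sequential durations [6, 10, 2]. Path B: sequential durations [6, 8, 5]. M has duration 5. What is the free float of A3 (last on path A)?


ES(A3) = sum of predecessors on chain A = 16
EF(A3) = ES + duration = 16 + 2 = 18
Successor of A3 is M. ES(M) = max(sum(A), sum(B)) = max(18, 19) = 19
Free float = ES(successor) - EF(current) = 19 - 18 = 1

1


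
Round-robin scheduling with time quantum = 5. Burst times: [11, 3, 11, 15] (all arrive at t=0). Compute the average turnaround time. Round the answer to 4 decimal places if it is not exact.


Time quantum = 5
Execution trace:
  J1 runs 5 units, time = 5
  J2 runs 3 units, time = 8
  J3 runs 5 units, time = 13
  J4 runs 5 units, time = 18
  J1 runs 5 units, time = 23
  J3 runs 5 units, time = 28
  J4 runs 5 units, time = 33
  J1 runs 1 units, time = 34
  J3 runs 1 units, time = 35
  J4 runs 5 units, time = 40
Finish times: [34, 8, 35, 40]
Average turnaround = 117/4 = 29.25

29.25


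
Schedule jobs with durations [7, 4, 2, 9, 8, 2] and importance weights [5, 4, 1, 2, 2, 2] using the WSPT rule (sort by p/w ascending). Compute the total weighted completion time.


Compute p/w ratios and sort ascending (WSPT): [(4, 4), (2, 2), (7, 5), (2, 1), (8, 2), (9, 2)]
Compute weighted completion times:
  Job (p=4,w=4): C=4, w*C=4*4=16
  Job (p=2,w=2): C=6, w*C=2*6=12
  Job (p=7,w=5): C=13, w*C=5*13=65
  Job (p=2,w=1): C=15, w*C=1*15=15
  Job (p=8,w=2): C=23, w*C=2*23=46
  Job (p=9,w=2): C=32, w*C=2*32=64
Total weighted completion time = 218

218


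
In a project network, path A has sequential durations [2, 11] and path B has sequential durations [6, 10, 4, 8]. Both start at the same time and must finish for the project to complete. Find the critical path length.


Path A total = 2 + 11 = 13
Path B total = 6 + 10 + 4 + 8 = 28
Critical path = longest path = max(13, 28) = 28

28


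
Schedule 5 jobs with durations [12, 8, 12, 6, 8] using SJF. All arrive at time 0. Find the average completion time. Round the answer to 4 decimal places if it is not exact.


SJF order (ascending): [6, 8, 8, 12, 12]
Completion times:
  Job 1: burst=6, C=6
  Job 2: burst=8, C=14
  Job 3: burst=8, C=22
  Job 4: burst=12, C=34
  Job 5: burst=12, C=46
Average completion = 122/5 = 24.4

24.4


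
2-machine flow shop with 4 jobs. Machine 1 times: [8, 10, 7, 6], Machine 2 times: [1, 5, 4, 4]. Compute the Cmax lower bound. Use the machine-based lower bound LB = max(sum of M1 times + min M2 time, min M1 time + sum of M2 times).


LB1 = sum(M1 times) + min(M2 times) = 31 + 1 = 32
LB2 = min(M1 times) + sum(M2 times) = 6 + 14 = 20
Lower bound = max(LB1, LB2) = max(32, 20) = 32

32


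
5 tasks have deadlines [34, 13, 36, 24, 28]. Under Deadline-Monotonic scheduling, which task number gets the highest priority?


Sort tasks by relative deadline (ascending):
  Task 2: deadline = 13
  Task 4: deadline = 24
  Task 5: deadline = 28
  Task 1: deadline = 34
  Task 3: deadline = 36
Priority order (highest first): [2, 4, 5, 1, 3]
Highest priority task = 2

2


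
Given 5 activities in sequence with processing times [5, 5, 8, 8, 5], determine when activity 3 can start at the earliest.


Activity 3 starts after activities 1 through 2 complete.
Predecessor durations: [5, 5]
ES = 5 + 5 = 10

10


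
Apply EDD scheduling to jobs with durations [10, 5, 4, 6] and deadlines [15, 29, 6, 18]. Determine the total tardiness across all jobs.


Sort by due date (EDD order): [(4, 6), (10, 15), (6, 18), (5, 29)]
Compute completion times and tardiness:
  Job 1: p=4, d=6, C=4, tardiness=max(0,4-6)=0
  Job 2: p=10, d=15, C=14, tardiness=max(0,14-15)=0
  Job 3: p=6, d=18, C=20, tardiness=max(0,20-18)=2
  Job 4: p=5, d=29, C=25, tardiness=max(0,25-29)=0
Total tardiness = 2

2


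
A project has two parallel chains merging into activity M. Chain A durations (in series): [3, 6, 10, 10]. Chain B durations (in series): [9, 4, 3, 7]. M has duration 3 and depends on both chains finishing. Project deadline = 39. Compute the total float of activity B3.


Forward pass: ES(B3) = sum of predecessors on chain B = 13
EF = ES + duration = 13 + 3 = 16
Backward pass: LF(M) = deadline = 39; LS(M) = 39 - 3 = 36
LF(B3) = LS(M) - sum(successors on chain B) = 36 - 7 = 29
LS = LF - duration = 29 - 3 = 26
Total float = LS - ES = 26 - 13 = 13

13


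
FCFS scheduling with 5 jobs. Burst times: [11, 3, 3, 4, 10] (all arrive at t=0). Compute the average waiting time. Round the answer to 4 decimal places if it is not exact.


FCFS order (as given): [11, 3, 3, 4, 10]
Waiting times:
  Job 1: wait = 0
  Job 2: wait = 11
  Job 3: wait = 14
  Job 4: wait = 17
  Job 5: wait = 21
Sum of waiting times = 63
Average waiting time = 63/5 = 12.6

12.6


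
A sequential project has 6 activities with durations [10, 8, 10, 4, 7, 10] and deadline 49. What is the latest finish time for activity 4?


LF(activity 4) = deadline - sum of successor durations
Successors: activities 5 through 6 with durations [7, 10]
Sum of successor durations = 17
LF = 49 - 17 = 32

32


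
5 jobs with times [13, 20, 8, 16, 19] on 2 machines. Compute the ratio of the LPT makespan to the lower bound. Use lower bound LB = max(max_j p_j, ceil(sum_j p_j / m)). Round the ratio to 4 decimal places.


LPT order: [20, 19, 16, 13, 8]
Machine loads after assignment: [41, 35]
LPT makespan = 41
Lower bound = max(max_job, ceil(total/2)) = max(20, 38) = 38
Ratio = 41 / 38 = 1.0789

1.0789


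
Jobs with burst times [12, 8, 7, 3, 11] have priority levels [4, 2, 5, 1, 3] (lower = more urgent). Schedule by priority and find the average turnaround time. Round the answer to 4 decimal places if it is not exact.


Sort by priority (ascending = highest first):
Order: [(1, 3), (2, 8), (3, 11), (4, 12), (5, 7)]
Completion times:
  Priority 1, burst=3, C=3
  Priority 2, burst=8, C=11
  Priority 3, burst=11, C=22
  Priority 4, burst=12, C=34
  Priority 5, burst=7, C=41
Average turnaround = 111/5 = 22.2

22.2


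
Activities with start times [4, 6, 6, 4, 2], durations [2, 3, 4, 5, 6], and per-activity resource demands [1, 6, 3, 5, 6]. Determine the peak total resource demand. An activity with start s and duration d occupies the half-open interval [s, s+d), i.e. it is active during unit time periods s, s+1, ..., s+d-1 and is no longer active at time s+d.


Each activity i is active on [start_i, start_i + duration_i).
Compute total resource usage per time slot:
  t=0: active resources = [], total = 0
  t=1: active resources = [], total = 0
  t=2: active resources = [6], total = 6
  t=3: active resources = [6], total = 6
  t=4: active resources = [1, 5, 6], total = 12
  t=5: active resources = [1, 5, 6], total = 12
  t=6: active resources = [6, 3, 5, 6], total = 20
  t=7: active resources = [6, 3, 5, 6], total = 20
  t=8: active resources = [6, 3, 5], total = 14
  t=9: active resources = [3], total = 3
Peak resource demand = 20

20


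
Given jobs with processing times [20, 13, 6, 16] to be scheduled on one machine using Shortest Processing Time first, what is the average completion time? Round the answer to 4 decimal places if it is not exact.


Sort jobs by processing time (SPT order): [6, 13, 16, 20]
Compute completion times sequentially:
  Job 1: processing = 6, completes at 6
  Job 2: processing = 13, completes at 19
  Job 3: processing = 16, completes at 35
  Job 4: processing = 20, completes at 55
Sum of completion times = 115
Average completion time = 115/4 = 28.75

28.75


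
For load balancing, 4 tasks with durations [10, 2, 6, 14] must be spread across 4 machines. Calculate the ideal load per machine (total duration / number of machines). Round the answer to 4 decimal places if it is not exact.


Total processing time = 10 + 2 + 6 + 14 = 32
Number of machines = 4
Ideal balanced load = 32 / 4 = 8.0

8.0


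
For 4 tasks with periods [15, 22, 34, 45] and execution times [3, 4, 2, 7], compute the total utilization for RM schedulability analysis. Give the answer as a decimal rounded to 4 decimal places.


Compute individual utilizations (exact fractions):
  Task 1: C/T = 3/15 = 1/5 (approx. 0.2)
  Task 2: C/T = 4/22 = 2/11 (approx. 0.1818)
  Task 3: C/T = 2/34 = 1/17 (approx. 0.0588)
  Task 4: C/T = 7/45 (approx. 0.1556)
Total utilization U = 1/5 + 2/11 + 1/17 + 7/45 = 5017/8415
Rounded to 4 decimal places: U = 0.5962
RM (Liu & Layland) bound for 4 tasks = 0.756828; compare with U = 5017/8415 (approx. 0.596197)
U <= bound, so schedulable by RM sufficient condition.

0.5962


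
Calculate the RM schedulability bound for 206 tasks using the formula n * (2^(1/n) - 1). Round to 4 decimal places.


Compute 2^(1/206) = 1.0033704594
Subtract 1: 1.0033704594 - 1 = 0.0033704594
Multiply by n: 206 * 0.0033704594 = 0.6943146364
Round to 4 dp: 0.6943

0.6943


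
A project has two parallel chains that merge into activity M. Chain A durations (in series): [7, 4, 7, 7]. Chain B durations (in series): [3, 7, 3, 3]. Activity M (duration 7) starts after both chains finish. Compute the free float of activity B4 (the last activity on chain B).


ES(B4) = sum of predecessors on chain B = 13
EF(B4) = ES + duration = 13 + 3 = 16
Successor of B4 is M. ES(M) = max(sum(A), sum(B)) = max(25, 16) = 25
Free float = ES(successor) - EF(current) = 25 - 16 = 9

9


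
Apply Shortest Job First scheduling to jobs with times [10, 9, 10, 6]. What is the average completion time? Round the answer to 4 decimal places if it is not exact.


SJF order (ascending): [6, 9, 10, 10]
Completion times:
  Job 1: burst=6, C=6
  Job 2: burst=9, C=15
  Job 3: burst=10, C=25
  Job 4: burst=10, C=35
Average completion = 81/4 = 20.25

20.25


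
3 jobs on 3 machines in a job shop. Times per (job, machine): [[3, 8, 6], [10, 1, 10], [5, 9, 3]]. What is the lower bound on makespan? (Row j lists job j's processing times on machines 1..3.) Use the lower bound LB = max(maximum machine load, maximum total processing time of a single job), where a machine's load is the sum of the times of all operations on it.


Machine loads:
  Machine 1: 3 + 10 + 5 = 18
  Machine 2: 8 + 1 + 9 = 18
  Machine 3: 6 + 10 + 3 = 19
Max machine load = 19
Job totals:
  Job 1: 17
  Job 2: 21
  Job 3: 17
Max job total = 21
Lower bound = max(19, 21) = 21

21


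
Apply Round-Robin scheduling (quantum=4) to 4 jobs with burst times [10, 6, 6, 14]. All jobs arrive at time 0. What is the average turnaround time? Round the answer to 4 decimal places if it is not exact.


Time quantum = 4
Execution trace:
  J1 runs 4 units, time = 4
  J2 runs 4 units, time = 8
  J3 runs 4 units, time = 12
  J4 runs 4 units, time = 16
  J1 runs 4 units, time = 20
  J2 runs 2 units, time = 22
  J3 runs 2 units, time = 24
  J4 runs 4 units, time = 28
  J1 runs 2 units, time = 30
  J4 runs 4 units, time = 34
  J4 runs 2 units, time = 36
Finish times: [30, 22, 24, 36]
Average turnaround = 112/4 = 28.0

28.0


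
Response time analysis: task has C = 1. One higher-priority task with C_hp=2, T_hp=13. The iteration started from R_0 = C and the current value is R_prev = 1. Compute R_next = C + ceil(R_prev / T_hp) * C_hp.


R_next = C + ceil(R_prev / T_hp) * C_hp
ceil(1 / 13) = ceil(0.0769) = 1
Interference = 1 * 2 = 2
R_next = 1 + 2 = 3

3


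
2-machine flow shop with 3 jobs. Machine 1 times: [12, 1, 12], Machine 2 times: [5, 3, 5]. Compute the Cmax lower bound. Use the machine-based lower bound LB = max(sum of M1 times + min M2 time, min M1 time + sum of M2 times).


LB1 = sum(M1 times) + min(M2 times) = 25 + 3 = 28
LB2 = min(M1 times) + sum(M2 times) = 1 + 13 = 14
Lower bound = max(LB1, LB2) = max(28, 14) = 28

28


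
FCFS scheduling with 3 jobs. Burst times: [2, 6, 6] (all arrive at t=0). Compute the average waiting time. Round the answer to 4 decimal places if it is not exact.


FCFS order (as given): [2, 6, 6]
Waiting times:
  Job 1: wait = 0
  Job 2: wait = 2
  Job 3: wait = 8
Sum of waiting times = 10
Average waiting time = 10/3 = 3.3333

3.3333


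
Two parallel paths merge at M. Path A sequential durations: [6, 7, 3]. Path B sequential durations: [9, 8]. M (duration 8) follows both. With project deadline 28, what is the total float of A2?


Forward pass: ES(A2) = sum of predecessors on chain A = 6
EF = ES + duration = 6 + 7 = 13
Backward pass: LF(M) = deadline = 28; LS(M) = 28 - 8 = 20
LF(A2) = LS(M) - sum(successors on chain A) = 20 - 3 = 17
LS = LF - duration = 17 - 7 = 10
Total float = LS - ES = 10 - 6 = 4

4
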